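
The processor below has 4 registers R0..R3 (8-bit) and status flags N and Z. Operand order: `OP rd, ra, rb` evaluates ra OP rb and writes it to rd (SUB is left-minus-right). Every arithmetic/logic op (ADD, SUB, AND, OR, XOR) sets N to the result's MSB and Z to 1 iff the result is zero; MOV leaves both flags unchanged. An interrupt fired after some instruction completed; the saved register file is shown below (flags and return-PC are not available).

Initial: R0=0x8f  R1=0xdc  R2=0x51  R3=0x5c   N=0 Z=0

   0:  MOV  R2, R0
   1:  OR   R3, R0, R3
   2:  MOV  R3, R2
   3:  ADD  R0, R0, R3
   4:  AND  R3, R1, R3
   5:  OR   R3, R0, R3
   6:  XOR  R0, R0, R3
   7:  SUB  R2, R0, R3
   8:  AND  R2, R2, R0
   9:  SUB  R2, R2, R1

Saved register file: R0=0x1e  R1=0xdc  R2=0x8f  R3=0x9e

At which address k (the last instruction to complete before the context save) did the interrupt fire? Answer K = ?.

K = 5

after  0: R0=0x8f R1=0xdc R2=0x8f R3=0x5c  N=0 Z=0
after  1: R0=0x8f R1=0xdc R2=0x8f R3=0xdf  N=1 Z=0
after  2: R0=0x8f R1=0xdc R2=0x8f R3=0x8f  N=1 Z=0
after  3: R0=0x1e R1=0xdc R2=0x8f R3=0x8f  N=0 Z=0
after  4: R0=0x1e R1=0xdc R2=0x8f R3=0x8c  N=1 Z=0
after  5: R0=0x1e R1=0xdc R2=0x8f R3=0x9e  N=1 Z=0
-- IRQ taken; context saved, return-PC = 6 --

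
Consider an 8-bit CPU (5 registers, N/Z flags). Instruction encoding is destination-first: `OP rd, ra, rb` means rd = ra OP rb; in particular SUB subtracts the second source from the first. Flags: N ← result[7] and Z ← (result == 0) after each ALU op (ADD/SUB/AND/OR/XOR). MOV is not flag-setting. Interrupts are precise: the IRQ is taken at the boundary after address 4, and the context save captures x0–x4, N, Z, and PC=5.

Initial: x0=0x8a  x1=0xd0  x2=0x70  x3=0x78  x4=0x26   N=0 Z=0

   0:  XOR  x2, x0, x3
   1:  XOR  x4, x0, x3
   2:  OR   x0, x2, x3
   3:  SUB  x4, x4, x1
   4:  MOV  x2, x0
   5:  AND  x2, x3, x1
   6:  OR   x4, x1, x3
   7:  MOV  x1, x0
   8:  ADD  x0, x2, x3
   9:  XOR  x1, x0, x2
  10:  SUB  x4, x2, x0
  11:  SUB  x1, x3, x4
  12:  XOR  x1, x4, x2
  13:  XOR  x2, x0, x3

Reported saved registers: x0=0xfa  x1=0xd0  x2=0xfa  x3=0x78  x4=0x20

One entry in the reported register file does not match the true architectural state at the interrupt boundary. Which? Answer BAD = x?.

BAD = x4

after  0: x0=0x8a x1=0xd0 x2=0xf2 x3=0x78 x4=0x26  N=1 Z=0
after  1: x0=0x8a x1=0xd0 x2=0xf2 x3=0x78 x4=0xf2  N=1 Z=0
after  2: x0=0xfa x1=0xd0 x2=0xf2 x3=0x78 x4=0xf2  N=1 Z=0
after  3: x0=0xfa x1=0xd0 x2=0xf2 x3=0x78 x4=0x22  N=0 Z=0
after  4: x0=0xfa x1=0xd0 x2=0xfa x3=0x78 x4=0x22  N=0 Z=0
-- IRQ taken; context saved, return-PC = 5 --
mismatch: x4: reported 0x20 vs actual 0x22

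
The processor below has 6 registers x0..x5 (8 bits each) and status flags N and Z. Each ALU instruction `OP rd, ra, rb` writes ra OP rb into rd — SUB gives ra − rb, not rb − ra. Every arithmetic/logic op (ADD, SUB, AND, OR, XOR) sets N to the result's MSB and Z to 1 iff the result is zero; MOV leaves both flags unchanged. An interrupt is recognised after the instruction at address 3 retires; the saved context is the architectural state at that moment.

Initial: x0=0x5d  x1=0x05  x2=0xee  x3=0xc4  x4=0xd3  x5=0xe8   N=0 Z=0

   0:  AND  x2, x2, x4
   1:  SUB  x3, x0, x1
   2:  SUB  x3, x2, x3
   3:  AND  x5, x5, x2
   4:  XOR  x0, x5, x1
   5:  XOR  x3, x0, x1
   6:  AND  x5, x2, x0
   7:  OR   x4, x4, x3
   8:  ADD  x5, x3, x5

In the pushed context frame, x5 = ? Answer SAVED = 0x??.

after  0: x0=0x5d x1=0x05 x2=0xc2 x3=0xc4 x4=0xd3 x5=0xe8  N=1 Z=0
after  1: x0=0x5d x1=0x05 x2=0xc2 x3=0x58 x4=0xd3 x5=0xe8  N=0 Z=0
after  2: x0=0x5d x1=0x05 x2=0xc2 x3=0x6a x4=0xd3 x5=0xe8  N=0 Z=0
after  3: x0=0x5d x1=0x05 x2=0xc2 x3=0x6a x4=0xd3 x5=0xc0  N=1 Z=0
-- IRQ taken; context saved, return-PC = 4 --

SAVED = 0xc0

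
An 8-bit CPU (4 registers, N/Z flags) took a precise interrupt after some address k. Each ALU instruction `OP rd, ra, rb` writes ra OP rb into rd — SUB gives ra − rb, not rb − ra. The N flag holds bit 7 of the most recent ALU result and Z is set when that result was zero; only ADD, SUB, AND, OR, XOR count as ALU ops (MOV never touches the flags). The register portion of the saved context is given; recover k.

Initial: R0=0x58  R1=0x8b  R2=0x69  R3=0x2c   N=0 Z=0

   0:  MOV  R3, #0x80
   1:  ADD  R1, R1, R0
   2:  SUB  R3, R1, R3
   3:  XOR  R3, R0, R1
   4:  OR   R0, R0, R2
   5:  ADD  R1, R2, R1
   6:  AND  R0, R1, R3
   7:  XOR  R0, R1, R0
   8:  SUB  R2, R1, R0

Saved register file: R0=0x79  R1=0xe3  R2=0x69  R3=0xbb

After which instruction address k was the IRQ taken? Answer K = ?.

K = 4

after  0: R0=0x58 R1=0x8b R2=0x69 R3=0x80  N=0 Z=0
after  1: R0=0x58 R1=0xe3 R2=0x69 R3=0x80  N=1 Z=0
after  2: R0=0x58 R1=0xe3 R2=0x69 R3=0x63  N=0 Z=0
after  3: R0=0x58 R1=0xe3 R2=0x69 R3=0xbb  N=1 Z=0
after  4: R0=0x79 R1=0xe3 R2=0x69 R3=0xbb  N=0 Z=0
-- IRQ taken; context saved, return-PC = 5 --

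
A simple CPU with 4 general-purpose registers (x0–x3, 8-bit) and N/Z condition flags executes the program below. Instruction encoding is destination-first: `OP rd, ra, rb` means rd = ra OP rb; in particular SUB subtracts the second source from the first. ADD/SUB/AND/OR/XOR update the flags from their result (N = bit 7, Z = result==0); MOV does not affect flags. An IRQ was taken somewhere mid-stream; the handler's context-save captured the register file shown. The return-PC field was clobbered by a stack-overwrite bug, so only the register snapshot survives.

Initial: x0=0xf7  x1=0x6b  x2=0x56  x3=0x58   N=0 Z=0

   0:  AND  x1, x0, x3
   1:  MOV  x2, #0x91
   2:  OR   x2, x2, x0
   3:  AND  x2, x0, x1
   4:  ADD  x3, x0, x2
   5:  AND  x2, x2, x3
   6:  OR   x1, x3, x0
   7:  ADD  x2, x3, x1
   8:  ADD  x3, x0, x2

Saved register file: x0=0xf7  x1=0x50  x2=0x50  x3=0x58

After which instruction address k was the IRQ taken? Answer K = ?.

K = 3

after  0: x0=0xf7 x1=0x50 x2=0x56 x3=0x58  N=0 Z=0
after  1: x0=0xf7 x1=0x50 x2=0x91 x3=0x58  N=0 Z=0
after  2: x0=0xf7 x1=0x50 x2=0xf7 x3=0x58  N=1 Z=0
after  3: x0=0xf7 x1=0x50 x2=0x50 x3=0x58  N=0 Z=0
-- IRQ taken; context saved, return-PC = 4 --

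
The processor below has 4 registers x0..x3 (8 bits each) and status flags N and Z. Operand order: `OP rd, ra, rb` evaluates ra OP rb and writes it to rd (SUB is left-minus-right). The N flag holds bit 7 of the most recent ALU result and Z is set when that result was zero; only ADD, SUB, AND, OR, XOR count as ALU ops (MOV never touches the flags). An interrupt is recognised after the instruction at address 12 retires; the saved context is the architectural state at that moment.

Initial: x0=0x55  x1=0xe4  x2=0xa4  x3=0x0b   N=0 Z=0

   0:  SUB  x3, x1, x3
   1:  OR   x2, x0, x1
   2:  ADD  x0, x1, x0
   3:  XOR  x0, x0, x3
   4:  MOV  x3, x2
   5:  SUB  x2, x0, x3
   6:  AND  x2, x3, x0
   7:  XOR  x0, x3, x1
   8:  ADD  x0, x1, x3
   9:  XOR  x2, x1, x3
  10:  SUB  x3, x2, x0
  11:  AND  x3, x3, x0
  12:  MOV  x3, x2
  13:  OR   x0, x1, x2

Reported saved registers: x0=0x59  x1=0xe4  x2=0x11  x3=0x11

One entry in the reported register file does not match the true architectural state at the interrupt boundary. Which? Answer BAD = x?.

after  0: x0=0x55 x1=0xe4 x2=0xa4 x3=0xd9  N=1 Z=0
after  1: x0=0x55 x1=0xe4 x2=0xf5 x3=0xd9  N=1 Z=0
after  2: x0=0x39 x1=0xe4 x2=0xf5 x3=0xd9  N=0 Z=0
after  3: x0=0xe0 x1=0xe4 x2=0xf5 x3=0xd9  N=1 Z=0
after  4: x0=0xe0 x1=0xe4 x2=0xf5 x3=0xf5  N=1 Z=0
after  5: x0=0xe0 x1=0xe4 x2=0xeb x3=0xf5  N=1 Z=0
after  6: x0=0xe0 x1=0xe4 x2=0xe0 x3=0xf5  N=1 Z=0
after  7: x0=0x11 x1=0xe4 x2=0xe0 x3=0xf5  N=0 Z=0
after  8: x0=0xd9 x1=0xe4 x2=0xe0 x3=0xf5  N=1 Z=0
after  9: x0=0xd9 x1=0xe4 x2=0x11 x3=0xf5  N=0 Z=0
after 10: x0=0xd9 x1=0xe4 x2=0x11 x3=0x38  N=0 Z=0
after 11: x0=0xd9 x1=0xe4 x2=0x11 x3=0x18  N=0 Z=0
after 12: x0=0xd9 x1=0xe4 x2=0x11 x3=0x11  N=0 Z=0
-- IRQ taken; context saved, return-PC = 13 --
mismatch: x0: reported 0x59 vs actual 0xd9

BAD = x0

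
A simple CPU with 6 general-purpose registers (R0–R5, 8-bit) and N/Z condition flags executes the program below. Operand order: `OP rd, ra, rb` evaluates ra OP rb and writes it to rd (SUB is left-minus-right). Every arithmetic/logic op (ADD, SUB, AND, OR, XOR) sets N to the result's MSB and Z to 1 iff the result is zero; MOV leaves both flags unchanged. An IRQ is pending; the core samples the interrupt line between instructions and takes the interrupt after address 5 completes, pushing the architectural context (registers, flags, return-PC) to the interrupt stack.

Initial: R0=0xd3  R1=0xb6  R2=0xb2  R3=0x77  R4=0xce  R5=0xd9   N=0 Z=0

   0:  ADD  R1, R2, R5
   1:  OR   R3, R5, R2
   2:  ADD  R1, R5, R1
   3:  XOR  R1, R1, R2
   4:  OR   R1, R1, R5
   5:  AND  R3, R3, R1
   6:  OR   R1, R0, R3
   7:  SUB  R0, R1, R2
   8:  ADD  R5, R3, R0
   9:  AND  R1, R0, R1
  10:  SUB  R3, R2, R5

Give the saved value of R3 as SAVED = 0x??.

SAVED = 0xdb

after  0: R0=0xd3 R1=0x8b R2=0xb2 R3=0x77 R4=0xce R5=0xd9  N=1 Z=0
after  1: R0=0xd3 R1=0x8b R2=0xb2 R3=0xfb R4=0xce R5=0xd9  N=1 Z=0
after  2: R0=0xd3 R1=0x64 R2=0xb2 R3=0xfb R4=0xce R5=0xd9  N=0 Z=0
after  3: R0=0xd3 R1=0xd6 R2=0xb2 R3=0xfb R4=0xce R5=0xd9  N=1 Z=0
after  4: R0=0xd3 R1=0xdf R2=0xb2 R3=0xfb R4=0xce R5=0xd9  N=1 Z=0
after  5: R0=0xd3 R1=0xdf R2=0xb2 R3=0xdb R4=0xce R5=0xd9  N=1 Z=0
-- IRQ taken; context saved, return-PC = 6 --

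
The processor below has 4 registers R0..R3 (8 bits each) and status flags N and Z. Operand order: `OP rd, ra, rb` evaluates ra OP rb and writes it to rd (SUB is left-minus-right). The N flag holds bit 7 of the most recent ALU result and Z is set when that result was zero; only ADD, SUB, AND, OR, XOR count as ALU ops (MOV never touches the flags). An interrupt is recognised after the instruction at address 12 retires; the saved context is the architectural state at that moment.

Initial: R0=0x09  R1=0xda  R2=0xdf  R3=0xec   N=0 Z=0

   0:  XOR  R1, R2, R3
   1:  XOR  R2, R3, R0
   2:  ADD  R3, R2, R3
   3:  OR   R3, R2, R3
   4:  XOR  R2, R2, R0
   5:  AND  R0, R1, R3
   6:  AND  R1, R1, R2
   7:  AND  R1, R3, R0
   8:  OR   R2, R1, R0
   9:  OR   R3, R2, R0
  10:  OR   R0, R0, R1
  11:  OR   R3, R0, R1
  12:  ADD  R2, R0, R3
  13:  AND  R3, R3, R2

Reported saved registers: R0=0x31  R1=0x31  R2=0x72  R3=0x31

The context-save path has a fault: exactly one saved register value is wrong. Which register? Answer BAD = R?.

after  0: R0=0x09 R1=0x33 R2=0xdf R3=0xec  N=0 Z=0
after  1: R0=0x09 R1=0x33 R2=0xe5 R3=0xec  N=1 Z=0
after  2: R0=0x09 R1=0x33 R2=0xe5 R3=0xd1  N=1 Z=0
after  3: R0=0x09 R1=0x33 R2=0xe5 R3=0xf5  N=1 Z=0
after  4: R0=0x09 R1=0x33 R2=0xec R3=0xf5  N=1 Z=0
after  5: R0=0x31 R1=0x33 R2=0xec R3=0xf5  N=0 Z=0
after  6: R0=0x31 R1=0x20 R2=0xec R3=0xf5  N=0 Z=0
after  7: R0=0x31 R1=0x31 R2=0xec R3=0xf5  N=0 Z=0
after  8: R0=0x31 R1=0x31 R2=0x31 R3=0xf5  N=0 Z=0
after  9: R0=0x31 R1=0x31 R2=0x31 R3=0x31  N=0 Z=0
after 10: R0=0x31 R1=0x31 R2=0x31 R3=0x31  N=0 Z=0
after 11: R0=0x31 R1=0x31 R2=0x31 R3=0x31  N=0 Z=0
after 12: R0=0x31 R1=0x31 R2=0x62 R3=0x31  N=0 Z=0
-- IRQ taken; context saved, return-PC = 13 --
mismatch: R2: reported 0x72 vs actual 0x62

BAD = R2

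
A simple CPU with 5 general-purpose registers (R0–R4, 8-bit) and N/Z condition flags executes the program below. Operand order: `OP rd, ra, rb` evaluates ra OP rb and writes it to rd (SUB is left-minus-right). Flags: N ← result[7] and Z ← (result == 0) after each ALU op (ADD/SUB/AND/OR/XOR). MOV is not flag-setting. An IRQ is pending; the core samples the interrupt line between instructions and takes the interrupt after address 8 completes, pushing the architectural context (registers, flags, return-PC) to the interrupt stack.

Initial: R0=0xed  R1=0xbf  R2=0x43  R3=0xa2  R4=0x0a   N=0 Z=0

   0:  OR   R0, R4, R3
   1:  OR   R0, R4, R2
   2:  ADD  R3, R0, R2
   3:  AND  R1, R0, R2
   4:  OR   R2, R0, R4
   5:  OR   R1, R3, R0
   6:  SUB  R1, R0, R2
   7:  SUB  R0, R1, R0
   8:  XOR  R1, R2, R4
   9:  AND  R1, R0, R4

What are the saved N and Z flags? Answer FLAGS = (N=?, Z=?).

after  0: R0=0xaa R1=0xbf R2=0x43 R3=0xa2 R4=0x0a  N=1 Z=0
after  1: R0=0x4b R1=0xbf R2=0x43 R3=0xa2 R4=0x0a  N=0 Z=0
after  2: R0=0x4b R1=0xbf R2=0x43 R3=0x8e R4=0x0a  N=1 Z=0
after  3: R0=0x4b R1=0x43 R2=0x43 R3=0x8e R4=0x0a  N=0 Z=0
after  4: R0=0x4b R1=0x43 R2=0x4b R3=0x8e R4=0x0a  N=0 Z=0
after  5: R0=0x4b R1=0xcf R2=0x4b R3=0x8e R4=0x0a  N=1 Z=0
after  6: R0=0x4b R1=0x00 R2=0x4b R3=0x8e R4=0x0a  N=0 Z=1
after  7: R0=0xb5 R1=0x00 R2=0x4b R3=0x8e R4=0x0a  N=1 Z=0
after  8: R0=0xb5 R1=0x41 R2=0x4b R3=0x8e R4=0x0a  N=0 Z=0
-- IRQ taken; context saved, return-PC = 9 --

FLAGS = (N=0, Z=0)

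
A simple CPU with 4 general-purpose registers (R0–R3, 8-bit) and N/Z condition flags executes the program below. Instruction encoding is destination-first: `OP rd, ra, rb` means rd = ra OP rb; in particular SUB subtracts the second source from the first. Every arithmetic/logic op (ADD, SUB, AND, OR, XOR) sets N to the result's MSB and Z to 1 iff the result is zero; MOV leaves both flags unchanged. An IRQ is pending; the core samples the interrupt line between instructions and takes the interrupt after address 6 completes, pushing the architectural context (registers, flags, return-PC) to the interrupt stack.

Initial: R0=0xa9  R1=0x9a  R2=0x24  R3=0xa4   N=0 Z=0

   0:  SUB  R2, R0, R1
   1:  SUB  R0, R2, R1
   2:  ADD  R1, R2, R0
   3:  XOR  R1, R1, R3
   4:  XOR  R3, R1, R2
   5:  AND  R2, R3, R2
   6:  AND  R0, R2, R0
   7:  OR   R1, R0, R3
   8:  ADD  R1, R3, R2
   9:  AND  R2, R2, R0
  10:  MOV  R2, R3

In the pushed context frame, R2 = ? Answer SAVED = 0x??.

after  0: R0=0xa9 R1=0x9a R2=0x0f R3=0xa4  N=0 Z=0
after  1: R0=0x75 R1=0x9a R2=0x0f R3=0xa4  N=0 Z=0
after  2: R0=0x75 R1=0x84 R2=0x0f R3=0xa4  N=1 Z=0
after  3: R0=0x75 R1=0x20 R2=0x0f R3=0xa4  N=0 Z=0
after  4: R0=0x75 R1=0x20 R2=0x0f R3=0x2f  N=0 Z=0
after  5: R0=0x75 R1=0x20 R2=0x0f R3=0x2f  N=0 Z=0
after  6: R0=0x05 R1=0x20 R2=0x0f R3=0x2f  N=0 Z=0
-- IRQ taken; context saved, return-PC = 7 --

SAVED = 0x0f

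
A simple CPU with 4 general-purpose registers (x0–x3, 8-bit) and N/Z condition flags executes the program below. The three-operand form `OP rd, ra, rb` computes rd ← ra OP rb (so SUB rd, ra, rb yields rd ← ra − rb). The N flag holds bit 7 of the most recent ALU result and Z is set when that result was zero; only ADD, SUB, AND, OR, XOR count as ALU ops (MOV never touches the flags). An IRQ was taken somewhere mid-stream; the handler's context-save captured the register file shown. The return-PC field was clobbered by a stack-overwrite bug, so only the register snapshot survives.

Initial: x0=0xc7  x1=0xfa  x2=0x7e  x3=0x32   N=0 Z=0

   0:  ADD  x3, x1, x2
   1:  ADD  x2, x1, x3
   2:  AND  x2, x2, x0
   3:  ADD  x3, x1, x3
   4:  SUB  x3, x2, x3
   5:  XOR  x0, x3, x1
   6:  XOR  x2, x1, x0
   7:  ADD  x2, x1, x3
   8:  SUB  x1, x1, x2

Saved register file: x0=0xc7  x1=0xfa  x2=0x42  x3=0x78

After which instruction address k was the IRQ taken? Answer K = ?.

K = 2

after  0: x0=0xc7 x1=0xfa x2=0x7e x3=0x78  N=0 Z=0
after  1: x0=0xc7 x1=0xfa x2=0x72 x3=0x78  N=0 Z=0
after  2: x0=0xc7 x1=0xfa x2=0x42 x3=0x78  N=0 Z=0
-- IRQ taken; context saved, return-PC = 3 --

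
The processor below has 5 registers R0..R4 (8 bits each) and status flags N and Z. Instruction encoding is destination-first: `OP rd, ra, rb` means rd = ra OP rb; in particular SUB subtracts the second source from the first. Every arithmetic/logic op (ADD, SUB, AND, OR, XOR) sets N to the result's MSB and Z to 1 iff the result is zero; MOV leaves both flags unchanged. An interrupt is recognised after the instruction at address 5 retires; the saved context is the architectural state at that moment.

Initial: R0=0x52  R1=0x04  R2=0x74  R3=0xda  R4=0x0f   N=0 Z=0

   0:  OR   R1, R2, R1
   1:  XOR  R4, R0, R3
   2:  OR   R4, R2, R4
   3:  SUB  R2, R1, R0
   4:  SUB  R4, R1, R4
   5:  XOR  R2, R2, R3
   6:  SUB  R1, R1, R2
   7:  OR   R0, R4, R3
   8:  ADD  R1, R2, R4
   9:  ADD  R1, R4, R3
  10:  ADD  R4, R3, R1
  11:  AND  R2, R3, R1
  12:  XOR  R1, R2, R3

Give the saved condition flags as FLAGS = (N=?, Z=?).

after  0: R0=0x52 R1=0x74 R2=0x74 R3=0xda R4=0x0f  N=0 Z=0
after  1: R0=0x52 R1=0x74 R2=0x74 R3=0xda R4=0x88  N=1 Z=0
after  2: R0=0x52 R1=0x74 R2=0x74 R3=0xda R4=0xfc  N=1 Z=0
after  3: R0=0x52 R1=0x74 R2=0x22 R3=0xda R4=0xfc  N=0 Z=0
after  4: R0=0x52 R1=0x74 R2=0x22 R3=0xda R4=0x78  N=0 Z=0
after  5: R0=0x52 R1=0x74 R2=0xf8 R3=0xda R4=0x78  N=1 Z=0
-- IRQ taken; context saved, return-PC = 6 --

FLAGS = (N=1, Z=0)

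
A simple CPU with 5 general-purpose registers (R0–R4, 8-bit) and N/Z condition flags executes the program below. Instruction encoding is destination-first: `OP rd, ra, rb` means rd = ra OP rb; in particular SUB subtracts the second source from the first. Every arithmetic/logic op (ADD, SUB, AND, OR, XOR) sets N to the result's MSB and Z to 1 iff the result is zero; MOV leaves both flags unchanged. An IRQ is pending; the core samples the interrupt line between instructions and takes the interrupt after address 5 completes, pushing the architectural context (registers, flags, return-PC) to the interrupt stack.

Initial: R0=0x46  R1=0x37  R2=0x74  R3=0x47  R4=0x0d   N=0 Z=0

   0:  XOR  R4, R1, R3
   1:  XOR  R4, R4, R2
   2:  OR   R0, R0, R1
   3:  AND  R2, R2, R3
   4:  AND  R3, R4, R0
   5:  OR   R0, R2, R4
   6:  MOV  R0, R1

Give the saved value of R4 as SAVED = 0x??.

after  0: R0=0x46 R1=0x37 R2=0x74 R3=0x47 R4=0x70  N=0 Z=0
after  1: R0=0x46 R1=0x37 R2=0x74 R3=0x47 R4=0x04  N=0 Z=0
after  2: R0=0x77 R1=0x37 R2=0x74 R3=0x47 R4=0x04  N=0 Z=0
after  3: R0=0x77 R1=0x37 R2=0x44 R3=0x47 R4=0x04  N=0 Z=0
after  4: R0=0x77 R1=0x37 R2=0x44 R3=0x04 R4=0x04  N=0 Z=0
after  5: R0=0x44 R1=0x37 R2=0x44 R3=0x04 R4=0x04  N=0 Z=0
-- IRQ taken; context saved, return-PC = 6 --

SAVED = 0x04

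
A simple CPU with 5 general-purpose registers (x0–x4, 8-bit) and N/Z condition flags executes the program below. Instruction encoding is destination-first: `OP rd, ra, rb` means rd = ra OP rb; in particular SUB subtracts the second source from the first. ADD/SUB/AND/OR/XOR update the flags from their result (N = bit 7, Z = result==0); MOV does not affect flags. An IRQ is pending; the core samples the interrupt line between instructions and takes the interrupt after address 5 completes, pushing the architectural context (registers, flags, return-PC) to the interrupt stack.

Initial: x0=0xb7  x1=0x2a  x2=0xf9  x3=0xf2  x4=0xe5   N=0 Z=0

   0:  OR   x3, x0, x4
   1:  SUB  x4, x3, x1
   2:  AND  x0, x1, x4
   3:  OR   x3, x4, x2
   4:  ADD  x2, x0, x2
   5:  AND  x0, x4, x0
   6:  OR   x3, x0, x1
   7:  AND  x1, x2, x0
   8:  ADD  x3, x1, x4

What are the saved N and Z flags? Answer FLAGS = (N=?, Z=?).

FLAGS = (N=0, Z=0)

after  0: x0=0xb7 x1=0x2a x2=0xf9 x3=0xf7 x4=0xe5  N=1 Z=0
after  1: x0=0xb7 x1=0x2a x2=0xf9 x3=0xf7 x4=0xcd  N=1 Z=0
after  2: x0=0x08 x1=0x2a x2=0xf9 x3=0xf7 x4=0xcd  N=0 Z=0
after  3: x0=0x08 x1=0x2a x2=0xf9 x3=0xfd x4=0xcd  N=1 Z=0
after  4: x0=0x08 x1=0x2a x2=0x01 x3=0xfd x4=0xcd  N=0 Z=0
after  5: x0=0x08 x1=0x2a x2=0x01 x3=0xfd x4=0xcd  N=0 Z=0
-- IRQ taken; context saved, return-PC = 6 --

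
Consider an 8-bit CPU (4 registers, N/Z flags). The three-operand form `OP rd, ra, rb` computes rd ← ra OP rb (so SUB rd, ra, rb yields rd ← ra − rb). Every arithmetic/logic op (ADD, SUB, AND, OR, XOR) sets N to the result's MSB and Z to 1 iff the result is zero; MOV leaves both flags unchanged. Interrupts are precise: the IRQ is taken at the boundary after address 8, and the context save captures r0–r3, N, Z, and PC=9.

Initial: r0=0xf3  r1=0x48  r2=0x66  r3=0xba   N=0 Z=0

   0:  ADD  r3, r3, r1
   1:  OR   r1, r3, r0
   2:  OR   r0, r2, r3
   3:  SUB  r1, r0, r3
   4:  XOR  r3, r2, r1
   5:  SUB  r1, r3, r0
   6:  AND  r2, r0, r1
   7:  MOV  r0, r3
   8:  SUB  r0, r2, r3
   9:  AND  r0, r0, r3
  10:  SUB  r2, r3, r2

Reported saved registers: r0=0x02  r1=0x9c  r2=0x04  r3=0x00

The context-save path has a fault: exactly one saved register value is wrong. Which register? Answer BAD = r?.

after  0: r0=0xf3 r1=0x48 r2=0x66 r3=0x02  N=0 Z=0
after  1: r0=0xf3 r1=0xf3 r2=0x66 r3=0x02  N=1 Z=0
after  2: r0=0x66 r1=0xf3 r2=0x66 r3=0x02  N=0 Z=0
after  3: r0=0x66 r1=0x64 r2=0x66 r3=0x02  N=0 Z=0
after  4: r0=0x66 r1=0x64 r2=0x66 r3=0x02  N=0 Z=0
after  5: r0=0x66 r1=0x9c r2=0x66 r3=0x02  N=1 Z=0
after  6: r0=0x66 r1=0x9c r2=0x04 r3=0x02  N=0 Z=0
after  7: r0=0x02 r1=0x9c r2=0x04 r3=0x02  N=0 Z=0
after  8: r0=0x02 r1=0x9c r2=0x04 r3=0x02  N=0 Z=0
-- IRQ taken; context saved, return-PC = 9 --
mismatch: r3: reported 0x00 vs actual 0x02

BAD = r3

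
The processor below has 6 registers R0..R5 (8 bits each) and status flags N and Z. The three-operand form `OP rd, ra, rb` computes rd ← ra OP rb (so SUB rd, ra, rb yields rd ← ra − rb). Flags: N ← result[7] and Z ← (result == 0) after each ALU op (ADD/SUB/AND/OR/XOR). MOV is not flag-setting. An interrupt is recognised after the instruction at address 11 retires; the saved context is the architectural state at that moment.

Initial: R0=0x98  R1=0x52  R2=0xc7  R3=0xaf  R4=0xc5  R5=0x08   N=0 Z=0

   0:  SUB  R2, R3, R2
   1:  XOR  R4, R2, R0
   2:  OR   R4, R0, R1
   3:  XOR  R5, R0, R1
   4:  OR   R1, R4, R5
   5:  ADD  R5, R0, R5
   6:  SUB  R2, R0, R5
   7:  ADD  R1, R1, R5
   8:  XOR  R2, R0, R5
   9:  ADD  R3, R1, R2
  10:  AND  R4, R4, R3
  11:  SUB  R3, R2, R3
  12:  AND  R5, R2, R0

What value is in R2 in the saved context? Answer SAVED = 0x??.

after  0: R0=0x98 R1=0x52 R2=0xe8 R3=0xaf R4=0xc5 R5=0x08  N=1 Z=0
after  1: R0=0x98 R1=0x52 R2=0xe8 R3=0xaf R4=0x70 R5=0x08  N=0 Z=0
after  2: R0=0x98 R1=0x52 R2=0xe8 R3=0xaf R4=0xda R5=0x08  N=1 Z=0
after  3: R0=0x98 R1=0x52 R2=0xe8 R3=0xaf R4=0xda R5=0xca  N=1 Z=0
after  4: R0=0x98 R1=0xda R2=0xe8 R3=0xaf R4=0xda R5=0xca  N=1 Z=0
after  5: R0=0x98 R1=0xda R2=0xe8 R3=0xaf R4=0xda R5=0x62  N=0 Z=0
after  6: R0=0x98 R1=0xda R2=0x36 R3=0xaf R4=0xda R5=0x62  N=0 Z=0
after  7: R0=0x98 R1=0x3c R2=0x36 R3=0xaf R4=0xda R5=0x62  N=0 Z=0
after  8: R0=0x98 R1=0x3c R2=0xfa R3=0xaf R4=0xda R5=0x62  N=1 Z=0
after  9: R0=0x98 R1=0x3c R2=0xfa R3=0x36 R4=0xda R5=0x62  N=0 Z=0
after 10: R0=0x98 R1=0x3c R2=0xfa R3=0x36 R4=0x12 R5=0x62  N=0 Z=0
after 11: R0=0x98 R1=0x3c R2=0xfa R3=0xc4 R4=0x12 R5=0x62  N=1 Z=0
-- IRQ taken; context saved, return-PC = 12 --

SAVED = 0xfa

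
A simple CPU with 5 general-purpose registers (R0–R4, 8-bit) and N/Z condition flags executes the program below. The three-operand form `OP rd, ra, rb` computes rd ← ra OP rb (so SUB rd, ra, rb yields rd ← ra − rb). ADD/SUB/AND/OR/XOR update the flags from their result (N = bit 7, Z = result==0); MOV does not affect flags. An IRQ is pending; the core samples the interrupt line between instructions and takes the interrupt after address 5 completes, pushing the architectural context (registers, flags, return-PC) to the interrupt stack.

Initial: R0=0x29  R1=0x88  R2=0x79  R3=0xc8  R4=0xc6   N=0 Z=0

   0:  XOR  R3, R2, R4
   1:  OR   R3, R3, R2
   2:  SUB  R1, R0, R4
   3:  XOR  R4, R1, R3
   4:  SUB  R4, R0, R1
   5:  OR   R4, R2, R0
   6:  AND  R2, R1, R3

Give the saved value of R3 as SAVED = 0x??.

SAVED = 0xff

after  0: R0=0x29 R1=0x88 R2=0x79 R3=0xbf R4=0xc6  N=1 Z=0
after  1: R0=0x29 R1=0x88 R2=0x79 R3=0xff R4=0xc6  N=1 Z=0
after  2: R0=0x29 R1=0x63 R2=0x79 R3=0xff R4=0xc6  N=0 Z=0
after  3: R0=0x29 R1=0x63 R2=0x79 R3=0xff R4=0x9c  N=1 Z=0
after  4: R0=0x29 R1=0x63 R2=0x79 R3=0xff R4=0xc6  N=1 Z=0
after  5: R0=0x29 R1=0x63 R2=0x79 R3=0xff R4=0x79  N=0 Z=0
-- IRQ taken; context saved, return-PC = 6 --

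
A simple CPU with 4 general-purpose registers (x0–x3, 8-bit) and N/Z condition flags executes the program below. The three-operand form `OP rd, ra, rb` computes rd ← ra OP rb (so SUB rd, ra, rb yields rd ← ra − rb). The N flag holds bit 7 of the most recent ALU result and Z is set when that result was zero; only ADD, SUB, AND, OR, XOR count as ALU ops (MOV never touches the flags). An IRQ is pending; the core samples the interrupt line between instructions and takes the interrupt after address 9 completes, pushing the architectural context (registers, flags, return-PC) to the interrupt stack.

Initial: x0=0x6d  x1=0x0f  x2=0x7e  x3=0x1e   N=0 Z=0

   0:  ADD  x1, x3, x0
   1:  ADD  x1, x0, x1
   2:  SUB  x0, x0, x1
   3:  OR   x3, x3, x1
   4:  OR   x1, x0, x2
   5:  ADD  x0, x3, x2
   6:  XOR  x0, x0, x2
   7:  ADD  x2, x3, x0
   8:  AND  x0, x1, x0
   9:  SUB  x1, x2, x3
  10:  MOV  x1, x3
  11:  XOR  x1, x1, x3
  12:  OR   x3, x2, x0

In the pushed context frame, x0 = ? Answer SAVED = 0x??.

SAVED = 0x02

after  0: x0=0x6d x1=0x8b x2=0x7e x3=0x1e  N=1 Z=0
after  1: x0=0x6d x1=0xf8 x2=0x7e x3=0x1e  N=1 Z=0
after  2: x0=0x75 x1=0xf8 x2=0x7e x3=0x1e  N=0 Z=0
after  3: x0=0x75 x1=0xf8 x2=0x7e x3=0xfe  N=1 Z=0
after  4: x0=0x75 x1=0x7f x2=0x7e x3=0xfe  N=0 Z=0
after  5: x0=0x7c x1=0x7f x2=0x7e x3=0xfe  N=0 Z=0
after  6: x0=0x02 x1=0x7f x2=0x7e x3=0xfe  N=0 Z=0
after  7: x0=0x02 x1=0x7f x2=0x00 x3=0xfe  N=0 Z=1
after  8: x0=0x02 x1=0x7f x2=0x00 x3=0xfe  N=0 Z=0
after  9: x0=0x02 x1=0x02 x2=0x00 x3=0xfe  N=0 Z=0
-- IRQ taken; context saved, return-PC = 10 --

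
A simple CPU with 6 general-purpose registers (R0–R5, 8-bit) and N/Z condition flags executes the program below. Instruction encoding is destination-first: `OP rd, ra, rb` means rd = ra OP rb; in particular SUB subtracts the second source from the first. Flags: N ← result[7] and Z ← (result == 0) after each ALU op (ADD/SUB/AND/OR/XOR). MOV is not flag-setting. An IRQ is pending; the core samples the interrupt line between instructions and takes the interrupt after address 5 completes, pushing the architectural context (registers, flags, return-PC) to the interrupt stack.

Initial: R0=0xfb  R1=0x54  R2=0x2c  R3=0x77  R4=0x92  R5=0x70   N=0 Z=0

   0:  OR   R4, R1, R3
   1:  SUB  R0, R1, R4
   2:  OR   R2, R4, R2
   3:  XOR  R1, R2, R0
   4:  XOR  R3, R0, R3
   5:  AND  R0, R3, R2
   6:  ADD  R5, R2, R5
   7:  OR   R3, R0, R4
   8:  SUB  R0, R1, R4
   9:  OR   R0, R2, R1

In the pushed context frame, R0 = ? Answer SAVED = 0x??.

SAVED = 0x2a

after  0: R0=0xfb R1=0x54 R2=0x2c R3=0x77 R4=0x77 R5=0x70  N=0 Z=0
after  1: R0=0xdd R1=0x54 R2=0x2c R3=0x77 R4=0x77 R5=0x70  N=1 Z=0
after  2: R0=0xdd R1=0x54 R2=0x7f R3=0x77 R4=0x77 R5=0x70  N=0 Z=0
after  3: R0=0xdd R1=0xa2 R2=0x7f R3=0x77 R4=0x77 R5=0x70  N=1 Z=0
after  4: R0=0xdd R1=0xa2 R2=0x7f R3=0xaa R4=0x77 R5=0x70  N=1 Z=0
after  5: R0=0x2a R1=0xa2 R2=0x7f R3=0xaa R4=0x77 R5=0x70  N=0 Z=0
-- IRQ taken; context saved, return-PC = 6 --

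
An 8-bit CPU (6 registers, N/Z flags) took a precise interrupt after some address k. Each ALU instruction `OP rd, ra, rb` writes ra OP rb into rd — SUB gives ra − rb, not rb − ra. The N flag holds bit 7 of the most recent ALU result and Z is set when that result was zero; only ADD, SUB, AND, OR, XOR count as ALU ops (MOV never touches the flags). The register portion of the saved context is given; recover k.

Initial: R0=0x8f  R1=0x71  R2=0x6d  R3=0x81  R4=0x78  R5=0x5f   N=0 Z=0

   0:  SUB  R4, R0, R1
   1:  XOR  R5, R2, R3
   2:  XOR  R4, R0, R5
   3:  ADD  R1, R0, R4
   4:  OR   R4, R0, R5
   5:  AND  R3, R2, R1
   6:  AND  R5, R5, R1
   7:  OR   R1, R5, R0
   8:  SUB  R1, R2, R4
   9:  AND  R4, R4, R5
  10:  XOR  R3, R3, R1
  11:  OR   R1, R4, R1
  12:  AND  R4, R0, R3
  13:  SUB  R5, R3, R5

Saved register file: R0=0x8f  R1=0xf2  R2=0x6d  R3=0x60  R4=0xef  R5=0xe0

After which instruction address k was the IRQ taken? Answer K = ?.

after  0: R0=0x8f R1=0x71 R2=0x6d R3=0x81 R4=0x1e R5=0x5f  N=0 Z=0
after  1: R0=0x8f R1=0x71 R2=0x6d R3=0x81 R4=0x1e R5=0xec  N=1 Z=0
after  2: R0=0x8f R1=0x71 R2=0x6d R3=0x81 R4=0x63 R5=0xec  N=0 Z=0
after  3: R0=0x8f R1=0xf2 R2=0x6d R3=0x81 R4=0x63 R5=0xec  N=1 Z=0
after  4: R0=0x8f R1=0xf2 R2=0x6d R3=0x81 R4=0xef R5=0xec  N=1 Z=0
after  5: R0=0x8f R1=0xf2 R2=0x6d R3=0x60 R4=0xef R5=0xec  N=0 Z=0
after  6: R0=0x8f R1=0xf2 R2=0x6d R3=0x60 R4=0xef R5=0xe0  N=1 Z=0
-- IRQ taken; context saved, return-PC = 7 --

K = 6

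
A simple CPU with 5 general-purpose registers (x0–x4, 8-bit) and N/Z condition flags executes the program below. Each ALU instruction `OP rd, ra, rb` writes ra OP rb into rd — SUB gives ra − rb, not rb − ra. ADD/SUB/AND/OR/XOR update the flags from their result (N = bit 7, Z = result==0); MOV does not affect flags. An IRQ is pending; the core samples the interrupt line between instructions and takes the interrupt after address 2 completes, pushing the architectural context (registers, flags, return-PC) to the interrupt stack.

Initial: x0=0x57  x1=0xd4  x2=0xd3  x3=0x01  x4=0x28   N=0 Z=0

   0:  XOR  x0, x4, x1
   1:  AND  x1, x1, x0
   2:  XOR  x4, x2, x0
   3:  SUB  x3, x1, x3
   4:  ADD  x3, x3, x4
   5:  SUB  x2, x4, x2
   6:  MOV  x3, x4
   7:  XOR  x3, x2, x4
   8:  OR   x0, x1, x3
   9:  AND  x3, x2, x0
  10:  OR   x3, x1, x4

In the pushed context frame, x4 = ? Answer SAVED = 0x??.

after  0: x0=0xfc x1=0xd4 x2=0xd3 x3=0x01 x4=0x28  N=1 Z=0
after  1: x0=0xfc x1=0xd4 x2=0xd3 x3=0x01 x4=0x28  N=1 Z=0
after  2: x0=0xfc x1=0xd4 x2=0xd3 x3=0x01 x4=0x2f  N=0 Z=0
-- IRQ taken; context saved, return-PC = 3 --

SAVED = 0x2f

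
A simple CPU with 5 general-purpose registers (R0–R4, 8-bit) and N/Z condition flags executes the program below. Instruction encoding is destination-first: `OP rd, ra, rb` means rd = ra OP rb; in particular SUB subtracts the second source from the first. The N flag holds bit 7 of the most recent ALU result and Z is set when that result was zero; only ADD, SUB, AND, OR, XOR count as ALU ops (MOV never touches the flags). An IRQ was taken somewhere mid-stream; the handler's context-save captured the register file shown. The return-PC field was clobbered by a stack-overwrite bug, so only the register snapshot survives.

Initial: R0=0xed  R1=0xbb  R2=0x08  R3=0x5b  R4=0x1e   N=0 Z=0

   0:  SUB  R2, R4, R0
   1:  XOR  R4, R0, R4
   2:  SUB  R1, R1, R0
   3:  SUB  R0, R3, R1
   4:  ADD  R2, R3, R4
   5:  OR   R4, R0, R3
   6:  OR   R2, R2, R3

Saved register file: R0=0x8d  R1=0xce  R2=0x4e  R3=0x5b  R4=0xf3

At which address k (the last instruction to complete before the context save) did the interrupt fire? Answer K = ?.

after  0: R0=0xed R1=0xbb R2=0x31 R3=0x5b R4=0x1e  N=0 Z=0
after  1: R0=0xed R1=0xbb R2=0x31 R3=0x5b R4=0xf3  N=1 Z=0
after  2: R0=0xed R1=0xce R2=0x31 R3=0x5b R4=0xf3  N=1 Z=0
after  3: R0=0x8d R1=0xce R2=0x31 R3=0x5b R4=0xf3  N=1 Z=0
after  4: R0=0x8d R1=0xce R2=0x4e R3=0x5b R4=0xf3  N=0 Z=0
-- IRQ taken; context saved, return-PC = 5 --

K = 4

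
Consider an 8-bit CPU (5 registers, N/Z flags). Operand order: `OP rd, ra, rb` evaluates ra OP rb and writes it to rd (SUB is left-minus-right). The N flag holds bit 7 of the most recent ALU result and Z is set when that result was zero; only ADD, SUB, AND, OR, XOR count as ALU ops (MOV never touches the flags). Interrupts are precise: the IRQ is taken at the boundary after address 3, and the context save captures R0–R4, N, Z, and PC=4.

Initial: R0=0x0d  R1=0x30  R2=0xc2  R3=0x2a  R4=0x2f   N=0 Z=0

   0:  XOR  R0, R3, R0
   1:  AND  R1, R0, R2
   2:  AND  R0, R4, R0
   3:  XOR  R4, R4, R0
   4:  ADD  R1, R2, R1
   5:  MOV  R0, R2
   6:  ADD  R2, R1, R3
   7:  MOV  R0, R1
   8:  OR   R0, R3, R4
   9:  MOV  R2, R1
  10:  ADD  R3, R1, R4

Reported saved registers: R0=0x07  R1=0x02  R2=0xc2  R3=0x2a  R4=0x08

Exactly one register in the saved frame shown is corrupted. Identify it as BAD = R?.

after  0: R0=0x27 R1=0x30 R2=0xc2 R3=0x2a R4=0x2f  N=0 Z=0
after  1: R0=0x27 R1=0x02 R2=0xc2 R3=0x2a R4=0x2f  N=0 Z=0
after  2: R0=0x27 R1=0x02 R2=0xc2 R3=0x2a R4=0x2f  N=0 Z=0
after  3: R0=0x27 R1=0x02 R2=0xc2 R3=0x2a R4=0x08  N=0 Z=0
-- IRQ taken; context saved, return-PC = 4 --
mismatch: R0: reported 0x07 vs actual 0x27

BAD = R0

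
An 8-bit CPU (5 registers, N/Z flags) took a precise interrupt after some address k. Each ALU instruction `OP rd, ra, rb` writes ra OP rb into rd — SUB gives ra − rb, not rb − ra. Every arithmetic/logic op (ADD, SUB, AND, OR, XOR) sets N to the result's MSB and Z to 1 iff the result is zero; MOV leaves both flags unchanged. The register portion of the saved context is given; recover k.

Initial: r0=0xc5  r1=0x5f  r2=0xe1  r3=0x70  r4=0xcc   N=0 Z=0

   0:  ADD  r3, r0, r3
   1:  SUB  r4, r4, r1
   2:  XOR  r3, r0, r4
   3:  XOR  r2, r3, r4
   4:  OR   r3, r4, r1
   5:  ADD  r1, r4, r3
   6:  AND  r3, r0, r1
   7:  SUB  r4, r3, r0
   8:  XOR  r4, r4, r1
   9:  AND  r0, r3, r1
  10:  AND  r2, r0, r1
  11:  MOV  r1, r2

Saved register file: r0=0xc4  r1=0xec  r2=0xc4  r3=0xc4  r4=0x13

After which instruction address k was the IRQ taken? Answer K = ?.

after  0: r0=0xc5 r1=0x5f r2=0xe1 r3=0x35 r4=0xcc  N=0 Z=0
after  1: r0=0xc5 r1=0x5f r2=0xe1 r3=0x35 r4=0x6d  N=0 Z=0
after  2: r0=0xc5 r1=0x5f r2=0xe1 r3=0xa8 r4=0x6d  N=1 Z=0
after  3: r0=0xc5 r1=0x5f r2=0xc5 r3=0xa8 r4=0x6d  N=1 Z=0
after  4: r0=0xc5 r1=0x5f r2=0xc5 r3=0x7f r4=0x6d  N=0 Z=0
after  5: r0=0xc5 r1=0xec r2=0xc5 r3=0x7f r4=0x6d  N=1 Z=0
after  6: r0=0xc5 r1=0xec r2=0xc5 r3=0xc4 r4=0x6d  N=1 Z=0
after  7: r0=0xc5 r1=0xec r2=0xc5 r3=0xc4 r4=0xff  N=1 Z=0
after  8: r0=0xc5 r1=0xec r2=0xc5 r3=0xc4 r4=0x13  N=0 Z=0
after  9: r0=0xc4 r1=0xec r2=0xc5 r3=0xc4 r4=0x13  N=1 Z=0
after 10: r0=0xc4 r1=0xec r2=0xc4 r3=0xc4 r4=0x13  N=1 Z=0
-- IRQ taken; context saved, return-PC = 11 --

K = 10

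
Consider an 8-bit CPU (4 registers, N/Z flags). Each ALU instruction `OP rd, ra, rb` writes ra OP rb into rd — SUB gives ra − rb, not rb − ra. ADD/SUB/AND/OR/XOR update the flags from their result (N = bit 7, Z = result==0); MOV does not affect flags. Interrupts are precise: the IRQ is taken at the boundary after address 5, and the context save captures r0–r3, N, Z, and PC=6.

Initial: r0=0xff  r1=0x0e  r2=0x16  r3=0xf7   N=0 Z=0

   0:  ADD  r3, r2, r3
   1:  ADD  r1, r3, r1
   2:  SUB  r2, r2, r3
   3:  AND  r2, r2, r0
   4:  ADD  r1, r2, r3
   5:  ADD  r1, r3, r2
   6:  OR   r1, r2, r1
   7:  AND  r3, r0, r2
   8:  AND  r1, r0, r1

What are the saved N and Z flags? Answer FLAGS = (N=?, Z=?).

after  0: r0=0xff r1=0x0e r2=0x16 r3=0x0d  N=0 Z=0
after  1: r0=0xff r1=0x1b r2=0x16 r3=0x0d  N=0 Z=0
after  2: r0=0xff r1=0x1b r2=0x09 r3=0x0d  N=0 Z=0
after  3: r0=0xff r1=0x1b r2=0x09 r3=0x0d  N=0 Z=0
after  4: r0=0xff r1=0x16 r2=0x09 r3=0x0d  N=0 Z=0
after  5: r0=0xff r1=0x16 r2=0x09 r3=0x0d  N=0 Z=0
-- IRQ taken; context saved, return-PC = 6 --

FLAGS = (N=0, Z=0)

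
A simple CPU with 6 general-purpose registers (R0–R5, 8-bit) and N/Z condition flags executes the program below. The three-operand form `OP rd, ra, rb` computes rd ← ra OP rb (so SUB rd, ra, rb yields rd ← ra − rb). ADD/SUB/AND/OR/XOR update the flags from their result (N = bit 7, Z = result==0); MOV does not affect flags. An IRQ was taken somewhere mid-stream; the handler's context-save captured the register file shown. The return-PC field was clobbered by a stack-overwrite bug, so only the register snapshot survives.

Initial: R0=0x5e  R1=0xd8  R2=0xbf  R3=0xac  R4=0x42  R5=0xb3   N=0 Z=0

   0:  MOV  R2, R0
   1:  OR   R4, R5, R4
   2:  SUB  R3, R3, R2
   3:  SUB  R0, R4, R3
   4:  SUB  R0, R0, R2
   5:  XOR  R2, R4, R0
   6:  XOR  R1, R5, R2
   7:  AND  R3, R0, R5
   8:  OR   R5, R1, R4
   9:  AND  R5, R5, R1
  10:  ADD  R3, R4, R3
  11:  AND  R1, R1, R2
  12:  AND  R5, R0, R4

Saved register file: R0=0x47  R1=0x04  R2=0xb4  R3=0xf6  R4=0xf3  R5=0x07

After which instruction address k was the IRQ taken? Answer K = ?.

K = 11

after  0: R0=0x5e R1=0xd8 R2=0x5e R3=0xac R4=0x42 R5=0xb3  N=0 Z=0
after  1: R0=0x5e R1=0xd8 R2=0x5e R3=0xac R4=0xf3 R5=0xb3  N=1 Z=0
after  2: R0=0x5e R1=0xd8 R2=0x5e R3=0x4e R4=0xf3 R5=0xb3  N=0 Z=0
after  3: R0=0xa5 R1=0xd8 R2=0x5e R3=0x4e R4=0xf3 R5=0xb3  N=1 Z=0
after  4: R0=0x47 R1=0xd8 R2=0x5e R3=0x4e R4=0xf3 R5=0xb3  N=0 Z=0
after  5: R0=0x47 R1=0xd8 R2=0xb4 R3=0x4e R4=0xf3 R5=0xb3  N=1 Z=0
after  6: R0=0x47 R1=0x07 R2=0xb4 R3=0x4e R4=0xf3 R5=0xb3  N=0 Z=0
after  7: R0=0x47 R1=0x07 R2=0xb4 R3=0x03 R4=0xf3 R5=0xb3  N=0 Z=0
after  8: R0=0x47 R1=0x07 R2=0xb4 R3=0x03 R4=0xf3 R5=0xf7  N=1 Z=0
after  9: R0=0x47 R1=0x07 R2=0xb4 R3=0x03 R4=0xf3 R5=0x07  N=0 Z=0
after 10: R0=0x47 R1=0x07 R2=0xb4 R3=0xf6 R4=0xf3 R5=0x07  N=1 Z=0
after 11: R0=0x47 R1=0x04 R2=0xb4 R3=0xf6 R4=0xf3 R5=0x07  N=0 Z=0
-- IRQ taken; context saved, return-PC = 12 --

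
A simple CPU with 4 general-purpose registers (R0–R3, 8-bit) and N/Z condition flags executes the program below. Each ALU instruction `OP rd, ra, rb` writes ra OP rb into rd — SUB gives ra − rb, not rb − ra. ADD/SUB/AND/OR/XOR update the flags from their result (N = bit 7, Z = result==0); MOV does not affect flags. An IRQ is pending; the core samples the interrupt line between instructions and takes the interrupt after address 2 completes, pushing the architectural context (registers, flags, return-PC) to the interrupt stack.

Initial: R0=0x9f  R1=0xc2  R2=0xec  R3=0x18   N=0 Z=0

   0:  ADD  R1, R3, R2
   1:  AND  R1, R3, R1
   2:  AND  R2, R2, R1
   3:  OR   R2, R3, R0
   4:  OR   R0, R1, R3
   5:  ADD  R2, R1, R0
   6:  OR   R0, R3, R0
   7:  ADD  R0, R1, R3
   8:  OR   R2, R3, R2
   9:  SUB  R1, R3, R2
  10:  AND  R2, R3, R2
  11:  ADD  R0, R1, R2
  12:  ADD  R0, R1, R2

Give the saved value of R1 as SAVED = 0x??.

SAVED = 0x00

after  0: R0=0x9f R1=0x04 R2=0xec R3=0x18  N=0 Z=0
after  1: R0=0x9f R1=0x00 R2=0xec R3=0x18  N=0 Z=1
after  2: R0=0x9f R1=0x00 R2=0x00 R3=0x18  N=0 Z=1
-- IRQ taken; context saved, return-PC = 3 --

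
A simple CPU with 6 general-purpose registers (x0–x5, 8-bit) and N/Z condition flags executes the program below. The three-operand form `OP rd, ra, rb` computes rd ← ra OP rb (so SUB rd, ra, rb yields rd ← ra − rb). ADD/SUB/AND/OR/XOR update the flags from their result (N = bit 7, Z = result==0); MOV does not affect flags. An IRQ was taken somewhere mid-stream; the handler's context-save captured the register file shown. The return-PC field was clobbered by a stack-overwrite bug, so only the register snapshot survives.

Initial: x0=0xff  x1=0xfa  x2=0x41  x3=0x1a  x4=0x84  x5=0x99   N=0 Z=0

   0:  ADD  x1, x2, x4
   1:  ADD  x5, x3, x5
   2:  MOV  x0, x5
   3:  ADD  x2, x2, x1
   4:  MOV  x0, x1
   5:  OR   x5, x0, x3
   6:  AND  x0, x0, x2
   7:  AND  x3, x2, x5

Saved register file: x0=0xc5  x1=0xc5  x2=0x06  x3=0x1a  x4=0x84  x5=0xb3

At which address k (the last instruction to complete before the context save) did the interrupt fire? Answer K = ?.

K = 4

after  0: x0=0xff x1=0xc5 x2=0x41 x3=0x1a x4=0x84 x5=0x99  N=1 Z=0
after  1: x0=0xff x1=0xc5 x2=0x41 x3=0x1a x4=0x84 x5=0xb3  N=1 Z=0
after  2: x0=0xb3 x1=0xc5 x2=0x41 x3=0x1a x4=0x84 x5=0xb3  N=1 Z=0
after  3: x0=0xb3 x1=0xc5 x2=0x06 x3=0x1a x4=0x84 x5=0xb3  N=0 Z=0
after  4: x0=0xc5 x1=0xc5 x2=0x06 x3=0x1a x4=0x84 x5=0xb3  N=0 Z=0
-- IRQ taken; context saved, return-PC = 5 --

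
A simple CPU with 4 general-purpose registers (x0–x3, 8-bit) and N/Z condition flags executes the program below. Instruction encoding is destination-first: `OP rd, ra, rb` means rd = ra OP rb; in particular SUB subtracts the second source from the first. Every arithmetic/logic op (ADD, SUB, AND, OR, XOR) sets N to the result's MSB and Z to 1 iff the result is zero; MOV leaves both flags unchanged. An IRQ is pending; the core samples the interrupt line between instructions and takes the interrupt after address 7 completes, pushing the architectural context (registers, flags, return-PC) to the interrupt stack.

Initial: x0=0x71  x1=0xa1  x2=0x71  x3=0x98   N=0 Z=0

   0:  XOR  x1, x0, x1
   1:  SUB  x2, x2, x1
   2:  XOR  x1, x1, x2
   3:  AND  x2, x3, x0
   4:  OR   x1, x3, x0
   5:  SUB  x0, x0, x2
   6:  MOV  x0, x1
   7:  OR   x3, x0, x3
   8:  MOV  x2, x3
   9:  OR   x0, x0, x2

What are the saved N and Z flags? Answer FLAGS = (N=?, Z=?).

FLAGS = (N=1, Z=0)

after  0: x0=0x71 x1=0xd0 x2=0x71 x3=0x98  N=1 Z=0
after  1: x0=0x71 x1=0xd0 x2=0xa1 x3=0x98  N=1 Z=0
after  2: x0=0x71 x1=0x71 x2=0xa1 x3=0x98  N=0 Z=0
after  3: x0=0x71 x1=0x71 x2=0x10 x3=0x98  N=0 Z=0
after  4: x0=0x71 x1=0xf9 x2=0x10 x3=0x98  N=1 Z=0
after  5: x0=0x61 x1=0xf9 x2=0x10 x3=0x98  N=0 Z=0
after  6: x0=0xf9 x1=0xf9 x2=0x10 x3=0x98  N=0 Z=0
after  7: x0=0xf9 x1=0xf9 x2=0x10 x3=0xf9  N=1 Z=0
-- IRQ taken; context saved, return-PC = 8 --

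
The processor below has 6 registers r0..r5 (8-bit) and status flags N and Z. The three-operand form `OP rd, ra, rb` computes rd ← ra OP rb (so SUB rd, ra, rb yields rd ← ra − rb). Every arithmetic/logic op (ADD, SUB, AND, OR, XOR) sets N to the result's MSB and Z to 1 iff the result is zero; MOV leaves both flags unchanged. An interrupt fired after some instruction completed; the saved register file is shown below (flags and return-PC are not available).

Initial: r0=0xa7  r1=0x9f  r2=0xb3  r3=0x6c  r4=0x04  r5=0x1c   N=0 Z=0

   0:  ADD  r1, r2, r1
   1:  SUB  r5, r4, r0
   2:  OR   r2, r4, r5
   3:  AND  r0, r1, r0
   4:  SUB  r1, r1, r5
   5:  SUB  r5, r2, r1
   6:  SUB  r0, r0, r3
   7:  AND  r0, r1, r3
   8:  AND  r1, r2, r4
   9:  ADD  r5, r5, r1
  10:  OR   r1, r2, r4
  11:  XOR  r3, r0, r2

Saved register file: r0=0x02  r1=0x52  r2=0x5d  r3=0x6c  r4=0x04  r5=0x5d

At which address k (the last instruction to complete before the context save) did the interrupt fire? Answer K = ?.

after  0: r0=0xa7 r1=0x52 r2=0xb3 r3=0x6c r4=0x04 r5=0x1c  N=0 Z=0
after  1: r0=0xa7 r1=0x52 r2=0xb3 r3=0x6c r4=0x04 r5=0x5d  N=0 Z=0
after  2: r0=0xa7 r1=0x52 r2=0x5d r3=0x6c r4=0x04 r5=0x5d  N=0 Z=0
after  3: r0=0x02 r1=0x52 r2=0x5d r3=0x6c r4=0x04 r5=0x5d  N=0 Z=0
-- IRQ taken; context saved, return-PC = 4 --

K = 3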